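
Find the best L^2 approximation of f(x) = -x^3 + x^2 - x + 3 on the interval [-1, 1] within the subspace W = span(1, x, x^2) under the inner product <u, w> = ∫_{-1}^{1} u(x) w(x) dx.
g(x) = x^2 - 8*x/5 + 3

The best approximation g ∈ W is the orthogonal projection of f onto W. Writing g = a_0 + a_1 x + a_2 x^2, the coefficients solve the normal equations G · a = b where
  G_{ij} = <φ_i, φ_j> and b_i = <f, φ_i>, with φ_0 = 1, φ_1 = x, φ_2 = x^2.
G =
  [2, 0, 2/3]
  [0, 2/3, 0]
  [2/3, 0, 2/5],
b = (20/3, -16/15, 12/5).
Solving gives a_0 = 3, a_1 = -8/5, a_2 = 1, so
  g(x) = x^2 - 8*x/5 + 3.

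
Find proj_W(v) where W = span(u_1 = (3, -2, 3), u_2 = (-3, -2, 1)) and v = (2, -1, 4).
proj_W(v) = (45/19, -40/19, 55/19)

Set up U = [u_1 | ... | u_2] ∈ R^(3×2). The projector onto W = col(U) is P = U (U^T U)^(-1) U^T.
Compute U^T U =
  [22, -2]
  [-2, 14],
and U^T v = (20, 0).
Solve U^T U · c = U^T v for the coefficients: c = (35/38, 5/38). The projection is proj_W(v) = U c.
Check: (v - proj_W(v)) · u_1 = 0  (should be 0).
Check: (v - proj_W(v)) · u_2 = 0  (should be 0).
Result: proj_W(v) = (45/19, -40/19, 55/19).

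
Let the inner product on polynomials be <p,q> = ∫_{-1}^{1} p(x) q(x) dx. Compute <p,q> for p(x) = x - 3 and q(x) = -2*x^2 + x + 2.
<p,q> = -22/3

Expand the product: p(x)·q(x) = -2*x^3 + 7*x^2 - x - 6.
∫_{-1}^{1} of each monomial x^k gives [2/(k+1) if k even, 0 if k odd]. Integrating term-by-term (or equivalently evaluating the antiderivative F(x) = -x^4/2 + 7*x^3/3 - x^2/2 - 6*x at the endpoints):
  F(1) − F(−1) = -14/3 − (8/3) = -22/3.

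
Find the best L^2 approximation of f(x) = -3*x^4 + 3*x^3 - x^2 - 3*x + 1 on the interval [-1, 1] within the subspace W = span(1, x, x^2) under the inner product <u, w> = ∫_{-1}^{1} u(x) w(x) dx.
g(x) = -25*x^2/7 - 6*x/5 + 44/35

The best approximation g ∈ W is the orthogonal projection of f onto W. Writing g = a_0 + a_1 x + a_2 x^2, the coefficients solve the normal equations G · a = b where
  G_{ij} = <φ_i, φ_j> and b_i = <f, φ_i>, with φ_0 = 1, φ_1 = x, φ_2 = x^2.
G =
  [2, 0, 2/3]
  [0, 2/3, 0]
  [2/3, 0, 2/5],
b = (2/15, -4/5, -62/105).
Solving gives a_0 = 44/35, a_1 = -6/5, a_2 = -25/7, so
  g(x) = -25*x^2/7 - 6*x/5 + 44/35.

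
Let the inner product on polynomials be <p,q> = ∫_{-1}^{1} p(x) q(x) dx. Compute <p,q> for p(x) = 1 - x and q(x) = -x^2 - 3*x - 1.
<p,q> = -2/3

Expand the product: p(x)·q(x) = x^3 + 2*x^2 - 2*x - 1.
∫_{-1}^{1} of each monomial x^k gives [2/(k+1) if k even, 0 if k odd]. Integrating term-by-term (or equivalently evaluating the antiderivative F(x) = x^4/4 + 2*x^3/3 - x^2 - x at the endpoints):
  F(1) − F(−1) = -13/12 − (-5/12) = -2/3.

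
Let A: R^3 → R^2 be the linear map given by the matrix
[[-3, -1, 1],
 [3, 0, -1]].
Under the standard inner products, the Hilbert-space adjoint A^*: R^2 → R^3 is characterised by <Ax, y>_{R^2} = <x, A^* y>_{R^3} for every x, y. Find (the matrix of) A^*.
A^* = A^T =
[[-3, 3],
 [-1, 0],
 [1, -1]]

For real matrices with standard dot products, the defining identity <Ax, y> = <x, A^* y> gives (Ax)^T y = x^T (A^*) y, i.e. x^T A^T y = x^T (A^*) y. Since this holds for all x, y, we must have A^* = A^T. Therefore
A^* =
[[-3, 3],
 [-1, 0],
 [1, -1]].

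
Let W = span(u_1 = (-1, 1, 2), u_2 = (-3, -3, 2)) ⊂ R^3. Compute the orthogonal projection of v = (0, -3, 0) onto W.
proj_W(v) = (-24/29, -75/29, -18/29)

Set up U = [u_1 | ... | u_2] ∈ R^(3×2). The projector onto W = col(U) is P = U (U^T U)^(-1) U^T.
Compute U^T U =
  [6, 4]
  [4, 22],
and U^T v = (-3, 9).
Solve U^T U · c = U^T v for the coefficients: c = (-51/58, 33/58). The projection is proj_W(v) = U c.
Check: (v - proj_W(v)) · u_1 = 0  (should be 0).
Check: (v - proj_W(v)) · u_2 = 0  (should be 0).
Result: proj_W(v) = (-24/29, -75/29, -18/29).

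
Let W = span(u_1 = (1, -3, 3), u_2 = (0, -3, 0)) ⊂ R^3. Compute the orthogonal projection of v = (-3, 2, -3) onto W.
proj_W(v) = (-6/5, 2, -18/5)

Set up U = [u_1 | ... | u_2] ∈ R^(3×2). The projector onto W = col(U) is P = U (U^T U)^(-1) U^T.
Compute U^T U =
  [19, 9]
  [9, 9],
and U^T v = (-18, -6).
Solve U^T U · c = U^T v for the coefficients: c = (-6/5, 8/15). The projection is proj_W(v) = U c.
Check: (v - proj_W(v)) · u_1 = 0  (should be 0).
Check: (v - proj_W(v)) · u_2 = 0  (should be 0).
Result: proj_W(v) = (-6/5, 2, -18/5).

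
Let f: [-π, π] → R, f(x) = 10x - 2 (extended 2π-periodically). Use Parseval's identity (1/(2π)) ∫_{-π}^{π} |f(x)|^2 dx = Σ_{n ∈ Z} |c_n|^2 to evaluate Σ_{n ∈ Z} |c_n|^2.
Σ |c_n|^2 = 100π^2/3 + 4

Expand and integrate term by term over [-π, π]:
  ∫ (10x)^2 dx = 100·(2π^3/3); ∫ 2·10·(-2)·x dx = 0 (odd integrand); ∫ (-2)^2 dx = 4·2π.
So (1/(2π)) ∫_{-π}^{π} (10x - 2)^2 dx = 100π^2/3 + 4 = 100π^2/3 + 4.
Parseval ⇒ Σ |c_n|^2 = 100π^2/3 + 4.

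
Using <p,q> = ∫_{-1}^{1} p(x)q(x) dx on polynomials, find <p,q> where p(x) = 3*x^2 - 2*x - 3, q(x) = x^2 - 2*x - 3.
<p,q> = 208/15

Expand the product: p(x)·q(x) = 3*x^4 - 8*x^3 - 8*x^2 + 12*x + 9.
∫_{-1}^{1} of each monomial x^k gives [2/(k+1) if k even, 0 if k odd]. Integrating term-by-term (or equivalently evaluating the antiderivative F(x) = 3*x^5/5 - 2*x^4 - 8*x^3/3 + 6*x^2 + 9*x at the endpoints):
  F(1) − F(−1) = 164/15 − (-44/15) = 208/15.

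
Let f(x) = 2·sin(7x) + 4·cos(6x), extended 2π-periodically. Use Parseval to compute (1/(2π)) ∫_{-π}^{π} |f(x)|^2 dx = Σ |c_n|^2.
Σ |c_n|^2 = 10

Expand |f|^2 and use orthogonality of {sin(nx), cos(mx)} on [-π, π]:
  ∫_{-π}^{π} sin(nx)^2 dx = π, ∫ cos(mx)^2 dx = π, and cross terms integrate to 0.
So ∫_{-π}^{π} f(x)^2 dx = 2^2 · π + 4^2 · π = (4 + 16)π.
Divide by 2π: (4 + 16)/2 = 10.
By Parseval, this equals Σ |c_n|^2.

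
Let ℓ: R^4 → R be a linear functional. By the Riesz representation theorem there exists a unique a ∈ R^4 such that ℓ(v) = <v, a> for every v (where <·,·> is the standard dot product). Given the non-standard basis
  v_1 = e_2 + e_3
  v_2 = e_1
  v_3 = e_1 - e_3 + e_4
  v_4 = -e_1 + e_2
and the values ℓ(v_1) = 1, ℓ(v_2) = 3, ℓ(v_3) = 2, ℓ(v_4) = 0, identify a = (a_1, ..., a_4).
a = (3, 3, -2, -3)

Write a = (a_1, ..., a_4) in the standard basis. For each basis vector v_i, ℓ(v_i) = <v_i, a> is a linear equation in the a_j's. Collect the n equations into a matrix system V a = ℓ, where row i of V is v_i (expressed in the standard basis). Since V is invertible (lower-triangular with 1s on the diagonal, up to permutation), solve by back-substitution:
  V =
[[0, 1, 1, 0],
 [1, 0, 0, 0],
 [1, 0, -1, 1],
 [-1, 1, 0, 0]]
  V a = (1, 3, 2, 0)
Solving gives a = (3, 3, -2, -3).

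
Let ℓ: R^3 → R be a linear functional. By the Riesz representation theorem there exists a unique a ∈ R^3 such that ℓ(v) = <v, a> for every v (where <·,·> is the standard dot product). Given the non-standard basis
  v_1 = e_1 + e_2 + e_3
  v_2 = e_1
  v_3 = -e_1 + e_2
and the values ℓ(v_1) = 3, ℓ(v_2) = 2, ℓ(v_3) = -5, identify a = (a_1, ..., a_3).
a = (2, -3, 4)

Write a = (a_1, ..., a_3) in the standard basis. For each basis vector v_i, ℓ(v_i) = <v_i, a> is a linear equation in the a_j's. Collect the n equations into a matrix system V a = ℓ, where row i of V is v_i (expressed in the standard basis). Since V is invertible (lower-triangular with 1s on the diagonal, up to permutation), solve by back-substitution:
  V =
[[1, 1, 1],
 [1, 0, 0],
 [-1, 1, 0]]
  V a = (3, 2, -5)
Solving gives a = (2, -3, 4).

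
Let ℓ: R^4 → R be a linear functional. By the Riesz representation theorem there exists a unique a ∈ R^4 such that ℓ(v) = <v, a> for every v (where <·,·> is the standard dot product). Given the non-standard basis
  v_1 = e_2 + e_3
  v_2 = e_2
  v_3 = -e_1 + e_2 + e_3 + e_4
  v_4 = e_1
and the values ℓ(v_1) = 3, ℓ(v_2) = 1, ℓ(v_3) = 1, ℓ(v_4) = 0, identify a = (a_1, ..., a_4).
a = (0, 1, 2, -2)

Write a = (a_1, ..., a_4) in the standard basis. For each basis vector v_i, ℓ(v_i) = <v_i, a> is a linear equation in the a_j's. Collect the n equations into a matrix system V a = ℓ, where row i of V is v_i (expressed in the standard basis). Since V is invertible (lower-triangular with 1s on the diagonal, up to permutation), solve by back-substitution:
  V =
[[0, 1, 1, 0],
 [0, 1, 0, 0],
 [-1, 1, 1, 1],
 [1, 0, 0, 0]]
  V a = (3, 1, 1, 0)
Solving gives a = (0, 1, 2, -2).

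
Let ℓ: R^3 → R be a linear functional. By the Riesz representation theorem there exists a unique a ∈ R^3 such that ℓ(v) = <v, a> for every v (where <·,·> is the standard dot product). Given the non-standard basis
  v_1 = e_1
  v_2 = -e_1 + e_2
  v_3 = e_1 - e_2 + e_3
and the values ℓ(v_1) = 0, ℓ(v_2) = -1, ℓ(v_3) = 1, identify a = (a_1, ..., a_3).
a = (0, -1, 0)

Write a = (a_1, ..., a_3) in the standard basis. For each basis vector v_i, ℓ(v_i) = <v_i, a> is a linear equation in the a_j's. Collect the n equations into a matrix system V a = ℓ, where row i of V is v_i (expressed in the standard basis). Since V is invertible (lower-triangular with 1s on the diagonal, up to permutation), solve by back-substitution:
  V =
[[1, 0, 0],
 [-1, 1, 0],
 [1, -1, 1]]
  V a = (0, -1, 1)
Solving gives a = (0, -1, 0).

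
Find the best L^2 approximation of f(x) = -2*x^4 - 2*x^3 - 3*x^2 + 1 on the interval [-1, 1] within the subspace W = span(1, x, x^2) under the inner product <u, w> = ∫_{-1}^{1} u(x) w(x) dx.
g(x) = -33*x^2/7 - 6*x/5 + 41/35

The best approximation g ∈ W is the orthogonal projection of f onto W. Writing g = a_0 + a_1 x + a_2 x^2, the coefficients solve the normal equations G · a = b where
  G_{ij} = <φ_i, φ_j> and b_i = <f, φ_i>, with φ_0 = 1, φ_1 = x, φ_2 = x^2.
G =
  [2, 0, 2/3]
  [0, 2/3, 0]
  [2/3, 0, 2/5],
b = (-4/5, -4/5, -116/105).
Solving gives a_0 = 41/35, a_1 = -6/5, a_2 = -33/7, so
  g(x) = -33*x^2/7 - 6*x/5 + 41/35.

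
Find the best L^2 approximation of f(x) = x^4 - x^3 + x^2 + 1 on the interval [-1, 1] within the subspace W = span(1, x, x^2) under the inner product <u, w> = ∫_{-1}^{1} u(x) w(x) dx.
g(x) = 13*x^2/7 - 3*x/5 + 32/35

The best approximation g ∈ W is the orthogonal projection of f onto W. Writing g = a_0 + a_1 x + a_2 x^2, the coefficients solve the normal equations G · a = b where
  G_{ij} = <φ_i, φ_j> and b_i = <f, φ_i>, with φ_0 = 1, φ_1 = x, φ_2 = x^2.
G =
  [2, 0, 2/3]
  [0, 2/3, 0]
  [2/3, 0, 2/5],
b = (46/15, -2/5, 142/105).
Solving gives a_0 = 32/35, a_1 = -3/5, a_2 = 13/7, so
  g(x) = 13*x^2/7 - 3*x/5 + 32/35.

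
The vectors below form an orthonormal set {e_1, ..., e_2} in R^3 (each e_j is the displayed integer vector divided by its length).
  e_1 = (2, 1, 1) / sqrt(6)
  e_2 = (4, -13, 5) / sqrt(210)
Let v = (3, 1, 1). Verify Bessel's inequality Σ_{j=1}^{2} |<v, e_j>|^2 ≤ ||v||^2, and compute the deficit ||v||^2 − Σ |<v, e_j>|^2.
Σ |<v, e_j>|^2 = 376/35; ||v||^2 = 11; deficit = 9/35

Write each e_j = u_j / sqrt(<u_j, u_j>) where u_j is the displayed integer vector. Then <v, e_j> = <v, u_j> / sqrt(<u_j, u_j>), so |<v, e_j>|^2 = <v, u_j>^2 / <u_j, u_j>.
Coefficients: <v, e_1> = 8/sqrt(6), <v, e_2> = 4/sqrt(210).
Square and sum: Σ |<v, e_j>|^2 = 376/35.
Compute ||v||^2 = v·v = 11.
Deficit = 11 − 376/35 = 9/35 ≥ 0, confirming Bessel's inequality. (The deficit equals ||v − Σ <v,e_j> e_j||^2, the squared distance from v to span{e_j}.)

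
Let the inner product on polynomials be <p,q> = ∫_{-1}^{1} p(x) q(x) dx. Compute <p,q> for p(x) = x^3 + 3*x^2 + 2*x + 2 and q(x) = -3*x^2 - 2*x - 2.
<p,q> = -346/15

Expand the product: p(x)·q(x) = -3*x^5 - 11*x^4 - 14*x^3 - 16*x^2 - 8*x - 4.
∫_{-1}^{1} of each monomial x^k gives [2/(k+1) if k even, 0 if k odd]. Integrating term-by-term (or equivalently evaluating the antiderivative F(x) = -x^6/2 - 11*x^5/5 - 7*x^4/2 - 16*x^3/3 - 4*x^2 - 4*x at the endpoints):
  F(1) − F(−1) = -293/15 − (53/15) = -346/15.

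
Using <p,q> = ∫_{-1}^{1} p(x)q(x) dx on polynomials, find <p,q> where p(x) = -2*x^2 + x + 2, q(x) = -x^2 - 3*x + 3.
<p,q> = 82/15

Expand the product: p(x)·q(x) = 2*x^4 + 5*x^3 - 11*x^2 - 3*x + 6.
∫_{-1}^{1} of each monomial x^k gives [2/(k+1) if k even, 0 if k odd]. Integrating term-by-term (or equivalently evaluating the antiderivative F(x) = 2*x^5/5 + 5*x^4/4 - 11*x^3/3 - 3*x^2/2 + 6*x at the endpoints):
  F(1) − F(−1) = 149/60 − (-179/60) = 82/15.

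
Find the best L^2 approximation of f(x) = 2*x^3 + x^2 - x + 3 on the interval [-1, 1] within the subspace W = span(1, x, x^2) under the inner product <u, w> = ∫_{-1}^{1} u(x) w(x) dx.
g(x) = x^2 + x/5 + 3

The best approximation g ∈ W is the orthogonal projection of f onto W. Writing g = a_0 + a_1 x + a_2 x^2, the coefficients solve the normal equations G · a = b where
  G_{ij} = <φ_i, φ_j> and b_i = <f, φ_i>, with φ_0 = 1, φ_1 = x, φ_2 = x^2.
G =
  [2, 0, 2/3]
  [0, 2/3, 0]
  [2/3, 0, 2/5],
b = (20/3, 2/15, 12/5).
Solving gives a_0 = 3, a_1 = 1/5, a_2 = 1, so
  g(x) = x^2 + x/5 + 3.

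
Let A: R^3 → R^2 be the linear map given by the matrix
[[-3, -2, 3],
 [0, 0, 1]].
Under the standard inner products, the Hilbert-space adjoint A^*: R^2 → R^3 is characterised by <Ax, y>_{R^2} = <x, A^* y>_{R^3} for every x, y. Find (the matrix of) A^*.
A^* = A^T =
[[-3, 0],
 [-2, 0],
 [3, 1]]

For real matrices with standard dot products, the defining identity <Ax, y> = <x, A^* y> gives (Ax)^T y = x^T (A^*) y, i.e. x^T A^T y = x^T (A^*) y. Since this holds for all x, y, we must have A^* = A^T. Therefore
A^* =
[[-3, 0],
 [-2, 0],
 [3, 1]].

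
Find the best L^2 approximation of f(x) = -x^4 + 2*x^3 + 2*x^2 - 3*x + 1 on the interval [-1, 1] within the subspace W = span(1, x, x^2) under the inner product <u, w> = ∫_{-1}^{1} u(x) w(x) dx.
g(x) = 8*x^2/7 - 9*x/5 + 38/35

The best approximation g ∈ W is the orthogonal projection of f onto W. Writing g = a_0 + a_1 x + a_2 x^2, the coefficients solve the normal equations G · a = b where
  G_{ij} = <φ_i, φ_j> and b_i = <f, φ_i>, with φ_0 = 1, φ_1 = x, φ_2 = x^2.
G =
  [2, 0, 2/3]
  [0, 2/3, 0]
  [2/3, 0, 2/5],
b = (44/15, -6/5, 124/105).
Solving gives a_0 = 38/35, a_1 = -9/5, a_2 = 8/7, so
  g(x) = 8*x^2/7 - 9*x/5 + 38/35.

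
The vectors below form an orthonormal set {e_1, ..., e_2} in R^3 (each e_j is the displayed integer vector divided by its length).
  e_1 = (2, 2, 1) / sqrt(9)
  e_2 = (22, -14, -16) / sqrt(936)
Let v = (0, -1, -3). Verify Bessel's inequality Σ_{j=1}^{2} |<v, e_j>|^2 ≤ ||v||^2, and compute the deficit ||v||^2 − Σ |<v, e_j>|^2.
Σ |<v, e_j>|^2 = 179/26; ||v||^2 = 10; deficit = 81/26

Write each e_j = u_j / sqrt(<u_j, u_j>) where u_j is the displayed integer vector. Then <v, e_j> = <v, u_j> / sqrt(<u_j, u_j>), so |<v, e_j>|^2 = <v, u_j>^2 / <u_j, u_j>.
Coefficients: <v, e_1> = -5/sqrt(9), <v, e_2> = 62/sqrt(936).
Square and sum: Σ |<v, e_j>|^2 = 179/26.
Compute ||v||^2 = v·v = 10.
Deficit = 10 − 179/26 = 81/26 ≥ 0, confirming Bessel's inequality. (The deficit equals ||v − Σ <v,e_j> e_j||^2, the squared distance from v to span{e_j}.)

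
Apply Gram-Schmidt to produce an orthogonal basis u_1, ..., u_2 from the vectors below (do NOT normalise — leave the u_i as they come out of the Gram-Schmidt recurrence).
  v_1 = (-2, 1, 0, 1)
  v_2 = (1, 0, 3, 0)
Orthogonal basis:
  u_1 = (-2, 1, 0, 1)
  u_2 = (1/3, 1/3, 3, 1/3)

Apply the Gram-Schmidt recurrence
  u_1 = v_1
  u_i = v_i − Σ_{j<i} ((v_i · u_j) / (u_j · u_j)) · u_j.

Step by step this gives:
  u_1 = (-2, 1, 0, 1)
  u_2 = (1/3, 1/3, 3, 1/3)

Orthogonality check:
  u_2 · u_1 = 0 (should be 0)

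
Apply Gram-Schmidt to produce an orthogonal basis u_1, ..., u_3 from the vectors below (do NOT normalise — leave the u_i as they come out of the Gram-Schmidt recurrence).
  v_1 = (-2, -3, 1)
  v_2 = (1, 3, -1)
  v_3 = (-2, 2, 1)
Orthogonal basis:
  u_1 = (-2, -3, 1)
  u_2 = (-5/7, 3/7, -1/7)
  u_3 = (0, 1/2, 3/2)

Apply the Gram-Schmidt recurrence
  u_1 = v_1
  u_i = v_i − Σ_{j<i} ((v_i · u_j) / (u_j · u_j)) · u_j.

Step by step this gives:
  u_1 = (-2, -3, 1)
  u_2 = (-5/7, 3/7, -1/7)
  u_3 = (0, 1/2, 3/2)

Orthogonality check:
  u_2 · u_1 = 0 (should be 0)
  u_3 · u_1 = 0 (should be 0)
  u_3 · u_2 = 0 (should be 0)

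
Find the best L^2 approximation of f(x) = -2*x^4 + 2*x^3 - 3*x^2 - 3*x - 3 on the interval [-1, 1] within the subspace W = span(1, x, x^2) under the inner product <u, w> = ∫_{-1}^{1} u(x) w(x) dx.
g(x) = -33*x^2/7 - 9*x/5 - 99/35

The best approximation g ∈ W is the orthogonal projection of f onto W. Writing g = a_0 + a_1 x + a_2 x^2, the coefficients solve the normal equations G · a = b where
  G_{ij} = <φ_i, φ_j> and b_i = <f, φ_i>, with φ_0 = 1, φ_1 = x, φ_2 = x^2.
G =
  [2, 0, 2/3]
  [0, 2/3, 0]
  [2/3, 0, 2/5],
b = (-44/5, -6/5, -132/35).
Solving gives a_0 = -99/35, a_1 = -9/5, a_2 = -33/7, so
  g(x) = -33*x^2/7 - 9*x/5 - 99/35.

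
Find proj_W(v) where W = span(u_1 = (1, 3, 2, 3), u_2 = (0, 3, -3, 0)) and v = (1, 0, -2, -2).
proj_W(v) = (-4/9, -1/9, -19/9, -4/3)

Set up U = [u_1 | ... | u_2] ∈ R^(4×2). The projector onto W = col(U) is P = U (U^T U)^(-1) U^T.
Compute U^T U =
  [23, 3]
  [3, 18],
and U^T v = (-9, 6).
Solve U^T U · c = U^T v for the coefficients: c = (-4/9, 11/27). The projection is proj_W(v) = U c.
Check: (v - proj_W(v)) · u_1 = 0  (should be 0).
Check: (v - proj_W(v)) · u_2 = 0  (should be 0).
Result: proj_W(v) = (-4/9, -1/9, -19/9, -4/3).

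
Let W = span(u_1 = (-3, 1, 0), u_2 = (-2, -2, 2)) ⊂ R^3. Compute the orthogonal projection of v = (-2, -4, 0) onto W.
proj_W(v) = (-19/13, -31/13, 28/13)

Set up U = [u_1 | ... | u_2] ∈ R^(3×2). The projector onto W = col(U) is P = U (U^T U)^(-1) U^T.
Compute U^T U =
  [10, 4]
  [4, 12],
and U^T v = (2, 12).
Solve U^T U · c = U^T v for the coefficients: c = (-3/13, 14/13). The projection is proj_W(v) = U c.
Check: (v - proj_W(v)) · u_1 = 0  (should be 0).
Check: (v - proj_W(v)) · u_2 = 0  (should be 0).
Result: proj_W(v) = (-19/13, -31/13, 28/13).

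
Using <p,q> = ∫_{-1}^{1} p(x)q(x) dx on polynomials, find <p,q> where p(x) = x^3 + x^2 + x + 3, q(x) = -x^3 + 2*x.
<p,q> = 152/105

Expand the product: p(x)·q(x) = -x^6 - x^5 + x^4 - x^3 + 2*x^2 + 6*x.
∫_{-1}^{1} of each monomial x^k gives [2/(k+1) if k even, 0 if k odd]. Integrating term-by-term (or equivalently evaluating the antiderivative F(x) = -x^7/7 - x^6/6 + x^5/5 - x^4/4 + 2*x^3/3 + 3*x^2 at the endpoints):
  F(1) − F(−1) = 463/140 − (781/420) = 152/105.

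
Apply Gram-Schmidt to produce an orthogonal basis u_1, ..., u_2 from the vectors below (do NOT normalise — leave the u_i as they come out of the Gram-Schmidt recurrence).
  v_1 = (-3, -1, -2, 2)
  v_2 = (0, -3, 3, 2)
Orthogonal basis:
  u_1 = (-3, -1, -2, 2)
  u_2 = (1/6, -53/18, 28/9, 17/9)

Apply the Gram-Schmidt recurrence
  u_1 = v_1
  u_i = v_i − Σ_{j<i} ((v_i · u_j) / (u_j · u_j)) · u_j.

Step by step this gives:
  u_1 = (-3, -1, -2, 2)
  u_2 = (1/6, -53/18, 28/9, 17/9)

Orthogonality check:
  u_2 · u_1 = 0 (should be 0)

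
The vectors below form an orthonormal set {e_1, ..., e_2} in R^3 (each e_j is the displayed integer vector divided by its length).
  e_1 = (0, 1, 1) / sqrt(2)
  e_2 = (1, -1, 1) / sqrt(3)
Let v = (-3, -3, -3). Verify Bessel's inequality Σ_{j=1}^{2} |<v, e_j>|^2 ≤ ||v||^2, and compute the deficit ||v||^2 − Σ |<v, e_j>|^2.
Σ |<v, e_j>|^2 = 21; ||v||^2 = 27; deficit = 6

Write each e_j = u_j / sqrt(<u_j, u_j>) where u_j is the displayed integer vector. Then <v, e_j> = <v, u_j> / sqrt(<u_j, u_j>), so |<v, e_j>|^2 = <v, u_j>^2 / <u_j, u_j>.
Coefficients: <v, e_1> = -6/sqrt(2), <v, e_2> = -3/sqrt(3).
Square and sum: Σ |<v, e_j>|^2 = 21.
Compute ||v||^2 = v·v = 27.
Deficit = 27 − 21 = 6 ≥ 0, confirming Bessel's inequality. (The deficit equals ||v − Σ <v,e_j> e_j||^2, the squared distance from v to span{e_j}.)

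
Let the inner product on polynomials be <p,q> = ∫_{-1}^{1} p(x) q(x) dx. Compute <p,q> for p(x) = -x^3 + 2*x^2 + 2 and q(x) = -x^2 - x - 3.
<p,q> = -266/15

Expand the product: p(x)·q(x) = x^5 - x^4 + x^3 - 8*x^2 - 2*x - 6.
∫_{-1}^{1} of each monomial x^k gives [2/(k+1) if k even, 0 if k odd]. Integrating term-by-term (or equivalently evaluating the antiderivative F(x) = x^6/6 - x^5/5 + x^4/4 - 8*x^3/3 - x^2 - 6*x at the endpoints):
  F(1) − F(−1) = -189/20 − (497/60) = -266/15.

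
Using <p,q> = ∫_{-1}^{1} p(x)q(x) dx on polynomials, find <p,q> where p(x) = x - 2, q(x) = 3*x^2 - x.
<p,q> = -14/3

Expand the product: p(x)·q(x) = 3*x^3 - 7*x^2 + 2*x.
∫_{-1}^{1} of each monomial x^k gives [2/(k+1) if k even, 0 if k odd]. Integrating term-by-term (or equivalently evaluating the antiderivative F(x) = 3*x^4/4 - 7*x^3/3 + x^2 at the endpoints):
  F(1) − F(−1) = -7/12 − (49/12) = -14/3.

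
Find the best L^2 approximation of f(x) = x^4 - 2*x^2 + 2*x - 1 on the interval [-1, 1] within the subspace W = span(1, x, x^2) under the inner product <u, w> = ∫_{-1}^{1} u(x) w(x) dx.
g(x) = -8*x^2/7 + 2*x - 38/35

The best approximation g ∈ W is the orthogonal projection of f onto W. Writing g = a_0 + a_1 x + a_2 x^2, the coefficients solve the normal equations G · a = b where
  G_{ij} = <φ_i, φ_j> and b_i = <f, φ_i>, with φ_0 = 1, φ_1 = x, φ_2 = x^2.
G =
  [2, 0, 2/3]
  [0, 2/3, 0]
  [2/3, 0, 2/5],
b = (-44/15, 4/3, -124/105).
Solving gives a_0 = -38/35, a_1 = 2, a_2 = -8/7, so
  g(x) = -8*x^2/7 + 2*x - 38/35.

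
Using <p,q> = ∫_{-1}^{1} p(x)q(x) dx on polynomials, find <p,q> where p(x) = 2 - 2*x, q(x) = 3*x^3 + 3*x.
<p,q> = -32/5

Expand the product: p(x)·q(x) = -6*x^4 + 6*x^3 - 6*x^2 + 6*x.
∫_{-1}^{1} of each monomial x^k gives [2/(k+1) if k even, 0 if k odd]. Integrating term-by-term (or equivalently evaluating the antiderivative F(x) = -6*x^5/5 + 3*x^4/2 - 2*x^3 + 3*x^2 at the endpoints):
  F(1) − F(−1) = 13/10 − (77/10) = -32/5.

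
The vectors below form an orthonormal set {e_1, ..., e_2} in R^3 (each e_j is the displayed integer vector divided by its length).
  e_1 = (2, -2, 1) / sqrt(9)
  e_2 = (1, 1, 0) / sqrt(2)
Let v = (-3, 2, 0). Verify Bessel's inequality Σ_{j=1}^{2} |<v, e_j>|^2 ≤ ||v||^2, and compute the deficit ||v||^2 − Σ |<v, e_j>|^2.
Σ |<v, e_j>|^2 = 209/18; ||v||^2 = 13; deficit = 25/18

Write each e_j = u_j / sqrt(<u_j, u_j>) where u_j is the displayed integer vector. Then <v, e_j> = <v, u_j> / sqrt(<u_j, u_j>), so |<v, e_j>|^2 = <v, u_j>^2 / <u_j, u_j>.
Coefficients: <v, e_1> = -10/sqrt(9), <v, e_2> = -1/sqrt(2).
Square and sum: Σ |<v, e_j>|^2 = 209/18.
Compute ||v||^2 = v·v = 13.
Deficit = 13 − 209/18 = 25/18 ≥ 0, confirming Bessel's inequality. (The deficit equals ||v − Σ <v,e_j> e_j||^2, the squared distance from v to span{e_j}.)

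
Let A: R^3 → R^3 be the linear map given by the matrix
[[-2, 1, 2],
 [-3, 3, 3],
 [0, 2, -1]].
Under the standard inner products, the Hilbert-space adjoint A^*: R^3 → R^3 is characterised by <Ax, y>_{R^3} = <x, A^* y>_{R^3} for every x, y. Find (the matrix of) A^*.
A^* = A^T =
[[-2, -3, 0],
 [1, 3, 2],
 [2, 3, -1]]

For real matrices with standard dot products, the defining identity <Ax, y> = <x, A^* y> gives (Ax)^T y = x^T (A^*) y, i.e. x^T A^T y = x^T (A^*) y. Since this holds for all x, y, we must have A^* = A^T. Therefore
A^* =
[[-2, -3, 0],
 [1, 3, 2],
 [2, 3, -1]].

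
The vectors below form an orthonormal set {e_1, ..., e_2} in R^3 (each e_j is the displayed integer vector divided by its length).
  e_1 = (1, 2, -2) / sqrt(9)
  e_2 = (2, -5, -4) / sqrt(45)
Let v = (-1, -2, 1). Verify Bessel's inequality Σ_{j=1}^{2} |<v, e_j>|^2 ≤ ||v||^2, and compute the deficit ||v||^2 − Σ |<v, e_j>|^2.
Σ |<v, e_j>|^2 = 29/5; ||v||^2 = 6; deficit = 1/5

Write each e_j = u_j / sqrt(<u_j, u_j>) where u_j is the displayed integer vector. Then <v, e_j> = <v, u_j> / sqrt(<u_j, u_j>), so |<v, e_j>|^2 = <v, u_j>^2 / <u_j, u_j>.
Coefficients: <v, e_1> = -7/sqrt(9), <v, e_2> = 4/sqrt(45).
Square and sum: Σ |<v, e_j>|^2 = 29/5.
Compute ||v||^2 = v·v = 6.
Deficit = 6 − 29/5 = 1/5 ≥ 0, confirming Bessel's inequality. (The deficit equals ||v − Σ <v,e_j> e_j||^2, the squared distance from v to span{e_j}.)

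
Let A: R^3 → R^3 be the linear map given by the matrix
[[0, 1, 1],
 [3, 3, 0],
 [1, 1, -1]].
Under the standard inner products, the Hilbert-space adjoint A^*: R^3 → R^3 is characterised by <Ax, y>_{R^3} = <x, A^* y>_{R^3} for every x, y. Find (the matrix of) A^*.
A^* = A^T =
[[0, 3, 1],
 [1, 3, 1],
 [1, 0, -1]]

For real matrices with standard dot products, the defining identity <Ax, y> = <x, A^* y> gives (Ax)^T y = x^T (A^*) y, i.e. x^T A^T y = x^T (A^*) y. Since this holds for all x, y, we must have A^* = A^T. Therefore
A^* =
[[0, 3, 1],
 [1, 3, 1],
 [1, 0, -1]].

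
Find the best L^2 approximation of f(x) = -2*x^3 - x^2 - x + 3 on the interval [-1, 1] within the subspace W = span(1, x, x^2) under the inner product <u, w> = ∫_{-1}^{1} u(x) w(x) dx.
g(x) = -x^2 - 11*x/5 + 3

The best approximation g ∈ W is the orthogonal projection of f onto W. Writing g = a_0 + a_1 x + a_2 x^2, the coefficients solve the normal equations G · a = b where
  G_{ij} = <φ_i, φ_j> and b_i = <f, φ_i>, with φ_0 = 1, φ_1 = x, φ_2 = x^2.
G =
  [2, 0, 2/3]
  [0, 2/3, 0]
  [2/3, 0, 2/5],
b = (16/3, -22/15, 8/5).
Solving gives a_0 = 3, a_1 = -11/5, a_2 = -1, so
  g(x) = -x^2 - 11*x/5 + 3.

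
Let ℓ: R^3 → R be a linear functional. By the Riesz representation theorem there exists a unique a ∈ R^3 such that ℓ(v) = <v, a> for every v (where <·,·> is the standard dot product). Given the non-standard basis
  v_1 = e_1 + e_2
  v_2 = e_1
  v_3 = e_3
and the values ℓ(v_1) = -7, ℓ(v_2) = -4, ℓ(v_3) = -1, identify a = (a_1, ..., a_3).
a = (-4, -3, -1)

Write a = (a_1, ..., a_3) in the standard basis. For each basis vector v_i, ℓ(v_i) = <v_i, a> is a linear equation in the a_j's. Collect the n equations into a matrix system V a = ℓ, where row i of V is v_i (expressed in the standard basis). Since V is invertible (lower-triangular with 1s on the diagonal, up to permutation), solve by back-substitution:
  V =
[[1, 1, 0],
 [1, 0, 0],
 [0, 0, 1]]
  V a = (-7, -4, -1)
Solving gives a = (-4, -3, -1).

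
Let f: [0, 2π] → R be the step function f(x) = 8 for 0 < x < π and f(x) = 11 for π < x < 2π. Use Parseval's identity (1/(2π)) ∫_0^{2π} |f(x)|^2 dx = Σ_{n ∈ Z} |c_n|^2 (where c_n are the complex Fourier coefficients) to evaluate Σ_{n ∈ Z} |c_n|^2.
Σ |c_n|^2 = 185/2

Parseval equates the L^2 energy of f (normalised by 1/(2π)) with the ℓ^2 sum of its Fourier coefficients: (1/(2π)) ∫_0^{2π} |f|^2 = Σ |c_n|^2.
Compute the left side: (1/(2π)) [∫_0^π 8^2 dx + ∫_π^{2π} 11^2 dx] = (1/(2π)) · (64π + 121π) = (64 + 121)/2 = 185/2.
So Σ_{n ∈ Z} |c_n|^2 = 185/2.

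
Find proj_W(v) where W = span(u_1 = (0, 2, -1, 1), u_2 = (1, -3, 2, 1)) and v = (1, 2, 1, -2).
proj_W(v) = (-23/41, 29/41, -26/41, -43/41)

Set up U = [u_1 | ... | u_2] ∈ R^(4×2). The projector onto W = col(U) is P = U (U^T U)^(-1) U^T.
Compute U^T U =
  [6, -7]
  [-7, 15],
and U^T v = (1, -5).
Solve U^T U · c = U^T v for the coefficients: c = (-20/41, -23/41). The projection is proj_W(v) = U c.
Check: (v - proj_W(v)) · u_1 = 0  (should be 0).
Check: (v - proj_W(v)) · u_2 = 0  (should be 0).
Result: proj_W(v) = (-23/41, 29/41, -26/41, -43/41).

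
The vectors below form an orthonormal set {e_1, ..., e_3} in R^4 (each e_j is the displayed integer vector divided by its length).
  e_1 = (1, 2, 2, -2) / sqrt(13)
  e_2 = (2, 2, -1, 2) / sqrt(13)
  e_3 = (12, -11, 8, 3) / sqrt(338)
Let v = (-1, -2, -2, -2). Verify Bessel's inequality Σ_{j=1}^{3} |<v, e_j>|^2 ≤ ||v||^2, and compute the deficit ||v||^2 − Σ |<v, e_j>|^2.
Σ |<v, e_j>|^2 = 1229/169; ||v||^2 = 13; deficit = 968/169

Write each e_j = u_j / sqrt(<u_j, u_j>) where u_j is the displayed integer vector. Then <v, e_j> = <v, u_j> / sqrt(<u_j, u_j>), so |<v, e_j>|^2 = <v, u_j>^2 / <u_j, u_j>.
Coefficients: <v, e_1> = -5/sqrt(13), <v, e_2> = -8/sqrt(13), <v, e_3> = -12/sqrt(338).
Square and sum: Σ |<v, e_j>|^2 = 1229/169.
Compute ||v||^2 = v·v = 13.
Deficit = 13 − 1229/169 = 968/169 ≥ 0, confirming Bessel's inequality. (The deficit equals ||v − Σ <v,e_j> e_j||^2, the squared distance from v to span{e_j}.)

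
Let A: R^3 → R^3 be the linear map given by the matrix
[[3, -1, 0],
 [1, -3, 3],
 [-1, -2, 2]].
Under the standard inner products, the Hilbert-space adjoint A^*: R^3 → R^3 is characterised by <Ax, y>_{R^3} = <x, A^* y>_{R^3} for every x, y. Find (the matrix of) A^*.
A^* = A^T =
[[3, 1, -1],
 [-1, -3, -2],
 [0, 3, 2]]

For real matrices with standard dot products, the defining identity <Ax, y> = <x, A^* y> gives (Ax)^T y = x^T (A^*) y, i.e. x^T A^T y = x^T (A^*) y. Since this holds for all x, y, we must have A^* = A^T. Therefore
A^* =
[[3, 1, -1],
 [-1, -3, -2],
 [0, 3, 2]].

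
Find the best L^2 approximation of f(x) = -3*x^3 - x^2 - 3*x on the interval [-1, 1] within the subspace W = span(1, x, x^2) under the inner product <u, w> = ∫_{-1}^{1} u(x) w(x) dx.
g(x) = -x^2 - 24*x/5

The best approximation g ∈ W is the orthogonal projection of f onto W. Writing g = a_0 + a_1 x + a_2 x^2, the coefficients solve the normal equations G · a = b where
  G_{ij} = <φ_i, φ_j> and b_i = <f, φ_i>, with φ_0 = 1, φ_1 = x, φ_2 = x^2.
G =
  [2, 0, 2/3]
  [0, 2/3, 0]
  [2/3, 0, 2/5],
b = (-2/3, -16/5, -2/5).
Solving gives a_0 = 0, a_1 = -24/5, a_2 = -1, so
  g(x) = -x^2 - 24*x/5.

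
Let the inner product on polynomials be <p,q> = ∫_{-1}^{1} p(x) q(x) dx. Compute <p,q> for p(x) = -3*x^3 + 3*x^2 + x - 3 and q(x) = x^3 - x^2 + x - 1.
<p,q> = 80/21

Expand the product: p(x)·q(x) = -3*x^6 + 6*x^5 - 5*x^4 + 2*x^3 + x^2 - 4*x + 3.
∫_{-1}^{1} of each monomial x^k gives [2/(k+1) if k even, 0 if k odd]. Integrating term-by-term (or equivalently evaluating the antiderivative F(x) = -3*x^7/7 + x^6 - x^5 + x^4/2 + x^3/3 - 2*x^2 + 3*x at the endpoints):
  F(1) − F(−1) = 59/42 − (-101/42) = 80/21.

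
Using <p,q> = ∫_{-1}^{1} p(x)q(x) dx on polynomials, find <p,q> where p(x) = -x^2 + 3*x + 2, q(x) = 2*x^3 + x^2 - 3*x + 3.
<p,q> = 22/3

Expand the product: p(x)·q(x) = -2*x^5 + 5*x^4 + 10*x^3 - 10*x^2 + 3*x + 6.
∫_{-1}^{1} of each monomial x^k gives [2/(k+1) if k even, 0 if k odd]. Integrating term-by-term (or equivalently evaluating the antiderivative F(x) = -x^6/3 + x^5 + 5*x^4/2 - 10*x^3/3 + 3*x^2/2 + 6*x at the endpoints):
  F(1) − F(−1) = 22/3 − (0) = 22/3.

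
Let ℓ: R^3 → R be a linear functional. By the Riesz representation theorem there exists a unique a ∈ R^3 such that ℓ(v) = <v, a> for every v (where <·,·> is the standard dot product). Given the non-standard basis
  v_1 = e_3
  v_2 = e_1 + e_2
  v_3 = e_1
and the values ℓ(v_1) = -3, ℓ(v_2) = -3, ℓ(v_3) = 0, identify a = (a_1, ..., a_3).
a = (0, -3, -3)

Write a = (a_1, ..., a_3) in the standard basis. For each basis vector v_i, ℓ(v_i) = <v_i, a> is a linear equation in the a_j's. Collect the n equations into a matrix system V a = ℓ, where row i of V is v_i (expressed in the standard basis). Since V is invertible (lower-triangular with 1s on the diagonal, up to permutation), solve by back-substitution:
  V =
[[0, 0, 1],
 [1, 1, 0],
 [1, 0, 0]]
  V a = (-3, -3, 0)
Solving gives a = (0, -3, -3).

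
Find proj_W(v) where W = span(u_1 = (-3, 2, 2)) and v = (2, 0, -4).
proj_W(v) = (42/17, -28/17, -28/17)

Set up U = [u_1 | ... | u_1] ∈ R^(3×1). The projector onto W = col(U) is P = U (U^T U)^(-1) U^T.
Compute U^T U =
  [17],
and U^T v = (-14).
Solve U^T U · c = U^T v for the coefficients: c = (-14/17). The projection is proj_W(v) = U c.
Check: (v - proj_W(v)) · u_1 = 0  (should be 0).
Result: proj_W(v) = (42/17, -28/17, -28/17).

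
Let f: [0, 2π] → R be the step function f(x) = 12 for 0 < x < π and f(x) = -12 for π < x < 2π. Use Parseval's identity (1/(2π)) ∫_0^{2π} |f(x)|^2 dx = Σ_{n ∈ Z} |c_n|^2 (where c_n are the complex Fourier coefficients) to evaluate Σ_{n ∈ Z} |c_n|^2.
Σ |c_n|^2 = 144

Parseval equates the L^2 energy of f (normalised by 1/(2π)) with the ℓ^2 sum of its Fourier coefficients: (1/(2π)) ∫_0^{2π} |f|^2 = Σ |c_n|^2.
Compute the left side: (1/(2π)) [∫_0^π 12^2 dx + ∫_π^{2π} (-12)^2 dx] = (1/(2π)) · (144π + 144π) = (144 + 144)/2 = 144.
So Σ_{n ∈ Z} |c_n|^2 = 144.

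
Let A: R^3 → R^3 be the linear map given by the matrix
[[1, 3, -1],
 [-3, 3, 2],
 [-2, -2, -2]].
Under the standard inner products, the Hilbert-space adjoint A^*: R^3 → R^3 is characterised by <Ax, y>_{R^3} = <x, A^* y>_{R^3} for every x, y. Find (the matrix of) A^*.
A^* = A^T =
[[1, -3, -2],
 [3, 3, -2],
 [-1, 2, -2]]

For real matrices with standard dot products, the defining identity <Ax, y> = <x, A^* y> gives (Ax)^T y = x^T (A^*) y, i.e. x^T A^T y = x^T (A^*) y. Since this holds for all x, y, we must have A^* = A^T. Therefore
A^* =
[[1, -3, -2],
 [3, 3, -2],
 [-1, 2, -2]].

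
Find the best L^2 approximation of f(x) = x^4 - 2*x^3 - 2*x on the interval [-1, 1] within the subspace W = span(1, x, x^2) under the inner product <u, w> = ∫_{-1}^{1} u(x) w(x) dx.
g(x) = 6*x^2/7 - 16*x/5 - 3/35

The best approximation g ∈ W is the orthogonal projection of f onto W. Writing g = a_0 + a_1 x + a_2 x^2, the coefficients solve the normal equations G · a = b where
  G_{ij} = <φ_i, φ_j> and b_i = <f, φ_i>, with φ_0 = 1, φ_1 = x, φ_2 = x^2.
G =
  [2, 0, 2/3]
  [0, 2/3, 0]
  [2/3, 0, 2/5],
b = (2/5, -32/15, 2/7).
Solving gives a_0 = -3/35, a_1 = -16/5, a_2 = 6/7, so
  g(x) = 6*x^2/7 - 16*x/5 - 3/35.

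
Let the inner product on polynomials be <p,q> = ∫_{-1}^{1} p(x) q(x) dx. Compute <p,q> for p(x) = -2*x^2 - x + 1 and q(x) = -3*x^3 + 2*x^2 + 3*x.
<p,q> = -16/15

Expand the product: p(x)·q(x) = 6*x^5 - x^4 - 11*x^3 - x^2 + 3*x.
∫_{-1}^{1} of each monomial x^k gives [2/(k+1) if k even, 0 if k odd]. Integrating term-by-term (or equivalently evaluating the antiderivative F(x) = x^6 - x^5/5 - 11*x^4/4 - x^3/3 + 3*x^2/2 at the endpoints):
  F(1) − F(−1) = -47/60 − (17/60) = -16/15.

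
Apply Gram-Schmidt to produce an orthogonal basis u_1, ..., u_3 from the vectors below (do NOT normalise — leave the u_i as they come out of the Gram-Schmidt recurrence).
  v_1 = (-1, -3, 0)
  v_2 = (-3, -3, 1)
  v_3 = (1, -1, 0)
Orthogonal basis:
  u_1 = (-1, -3, 0)
  u_2 = (-9/5, 3/5, 1)
  u_3 = (6/23, -2/23, 12/23)

Apply the Gram-Schmidt recurrence
  u_1 = v_1
  u_i = v_i − Σ_{j<i} ((v_i · u_j) / (u_j · u_j)) · u_j.

Step by step this gives:
  u_1 = (-1, -3, 0)
  u_2 = (-9/5, 3/5, 1)
  u_3 = (6/23, -2/23, 12/23)

Orthogonality check:
  u_2 · u_1 = 0 (should be 0)
  u_3 · u_1 = 0 (should be 0)
  u_3 · u_2 = 0 (should be 0)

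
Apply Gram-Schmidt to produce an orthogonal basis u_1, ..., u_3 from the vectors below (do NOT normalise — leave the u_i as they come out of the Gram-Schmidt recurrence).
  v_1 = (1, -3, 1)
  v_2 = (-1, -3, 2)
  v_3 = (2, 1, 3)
Orthogonal basis:
  u_1 = (1, -3, 1)
  u_2 = (-21/11, -3/11, 12/11)
  u_3 = (3/2, 3/2, 3)

Apply the Gram-Schmidt recurrence
  u_1 = v_1
  u_i = v_i − Σ_{j<i} ((v_i · u_j) / (u_j · u_j)) · u_j.

Step by step this gives:
  u_1 = (1, -3, 1)
  u_2 = (-21/11, -3/11, 12/11)
  u_3 = (3/2, 3/2, 3)

Orthogonality check:
  u_2 · u_1 = 0 (should be 0)
  u_3 · u_1 = 0 (should be 0)
  u_3 · u_2 = 0 (should be 0)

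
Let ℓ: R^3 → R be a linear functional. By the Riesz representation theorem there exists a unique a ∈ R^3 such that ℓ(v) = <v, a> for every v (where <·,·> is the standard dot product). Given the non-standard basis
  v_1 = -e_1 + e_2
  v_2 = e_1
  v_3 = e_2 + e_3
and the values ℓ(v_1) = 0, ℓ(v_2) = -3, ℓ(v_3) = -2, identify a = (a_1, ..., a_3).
a = (-3, -3, 1)

Write a = (a_1, ..., a_3) in the standard basis. For each basis vector v_i, ℓ(v_i) = <v_i, a> is a linear equation in the a_j's. Collect the n equations into a matrix system V a = ℓ, where row i of V is v_i (expressed in the standard basis). Since V is invertible (lower-triangular with 1s on the diagonal, up to permutation), solve by back-substitution:
  V =
[[-1, 1, 0],
 [1, 0, 0],
 [0, 1, 1]]
  V a = (0, -3, -2)
Solving gives a = (-3, -3, 1).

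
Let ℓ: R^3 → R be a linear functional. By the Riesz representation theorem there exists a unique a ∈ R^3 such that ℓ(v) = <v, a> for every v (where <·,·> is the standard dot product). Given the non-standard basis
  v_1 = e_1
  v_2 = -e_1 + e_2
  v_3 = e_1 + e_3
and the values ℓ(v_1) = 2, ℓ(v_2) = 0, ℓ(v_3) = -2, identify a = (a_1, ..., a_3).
a = (2, 2, -4)

Write a = (a_1, ..., a_3) in the standard basis. For each basis vector v_i, ℓ(v_i) = <v_i, a> is a linear equation in the a_j's. Collect the n equations into a matrix system V a = ℓ, where row i of V is v_i (expressed in the standard basis). Since V is invertible (lower-triangular with 1s on the diagonal, up to permutation), solve by back-substitution:
  V =
[[1, 0, 0],
 [-1, 1, 0],
 [1, 0, 1]]
  V a = (2, 0, -2)
Solving gives a = (2, 2, -4).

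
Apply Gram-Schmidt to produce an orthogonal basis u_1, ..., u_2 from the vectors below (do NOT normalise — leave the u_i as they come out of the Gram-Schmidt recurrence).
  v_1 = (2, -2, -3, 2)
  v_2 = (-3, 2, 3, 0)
Orthogonal basis:
  u_1 = (2, -2, -3, 2)
  u_2 = (-25/21, 4/21, 2/7, 38/21)

Apply the Gram-Schmidt recurrence
  u_1 = v_1
  u_i = v_i − Σ_{j<i} ((v_i · u_j) / (u_j · u_j)) · u_j.

Step by step this gives:
  u_1 = (2, -2, -3, 2)
  u_2 = (-25/21, 4/21, 2/7, 38/21)

Orthogonality check:
  u_2 · u_1 = 0 (should be 0)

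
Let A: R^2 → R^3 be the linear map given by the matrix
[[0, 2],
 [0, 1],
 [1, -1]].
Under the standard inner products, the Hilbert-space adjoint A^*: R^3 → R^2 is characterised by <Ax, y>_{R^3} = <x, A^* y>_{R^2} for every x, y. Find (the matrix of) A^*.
A^* = A^T =
[[0, 0, 1],
 [2, 1, -1]]

For real matrices with standard dot products, the defining identity <Ax, y> = <x, A^* y> gives (Ax)^T y = x^T (A^*) y, i.e. x^T A^T y = x^T (A^*) y. Since this holds for all x, y, we must have A^* = A^T. Therefore
A^* =
[[0, 0, 1],
 [2, 1, -1]].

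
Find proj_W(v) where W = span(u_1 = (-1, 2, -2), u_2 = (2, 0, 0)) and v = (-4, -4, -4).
proj_W(v) = (-4, 0, 0)

Set up U = [u_1 | ... | u_2] ∈ R^(3×2). The projector onto W = col(U) is P = U (U^T U)^(-1) U^T.
Compute U^T U =
  [9, -2]
  [-2, 4],
and U^T v = (4, -8).
Solve U^T U · c = U^T v for the coefficients: c = (0, -2). The projection is proj_W(v) = U c.
Check: (v - proj_W(v)) · u_1 = 0  (should be 0).
Check: (v - proj_W(v)) · u_2 = 0  (should be 0).
Result: proj_W(v) = (-4, 0, 0).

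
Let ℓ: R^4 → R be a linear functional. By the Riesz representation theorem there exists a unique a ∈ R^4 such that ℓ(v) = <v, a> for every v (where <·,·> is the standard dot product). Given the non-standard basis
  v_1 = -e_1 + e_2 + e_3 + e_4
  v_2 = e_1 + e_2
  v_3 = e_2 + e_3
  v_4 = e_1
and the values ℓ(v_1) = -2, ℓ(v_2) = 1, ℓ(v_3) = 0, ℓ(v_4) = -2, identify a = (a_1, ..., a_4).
a = (-2, 3, -3, -4)

Write a = (a_1, ..., a_4) in the standard basis. For each basis vector v_i, ℓ(v_i) = <v_i, a> is a linear equation in the a_j's. Collect the n equations into a matrix system V a = ℓ, where row i of V is v_i (expressed in the standard basis). Since V is invertible (lower-triangular with 1s on the diagonal, up to permutation), solve by back-substitution:
  V =
[[-1, 1, 1, 1],
 [1, 1, 0, 0],
 [0, 1, 1, 0],
 [1, 0, 0, 0]]
  V a = (-2, 1, 0, -2)
Solving gives a = (-2, 3, -3, -4).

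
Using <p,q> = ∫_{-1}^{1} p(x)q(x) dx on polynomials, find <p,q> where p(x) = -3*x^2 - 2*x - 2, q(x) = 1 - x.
<p,q> = -14/3

Expand the product: p(x)·q(x) = 3*x^3 - x^2 - 2.
∫_{-1}^{1} of each monomial x^k gives [2/(k+1) if k even, 0 if k odd]. Integrating term-by-term (or equivalently evaluating the antiderivative F(x) = 3*x^4/4 - x^3/3 - 2*x at the endpoints):
  F(1) − F(−1) = -19/12 − (37/12) = -14/3.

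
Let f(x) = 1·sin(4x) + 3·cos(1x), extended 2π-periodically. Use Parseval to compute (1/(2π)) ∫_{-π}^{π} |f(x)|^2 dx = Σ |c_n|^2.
Σ |c_n|^2 = 5

Expand |f|^2 and use orthogonality of {sin(nx), cos(mx)} on [-π, π]:
  ∫_{-π}^{π} sin(nx)^2 dx = π, ∫ cos(mx)^2 dx = π, and cross terms integrate to 0.
So ∫_{-π}^{π} f(x)^2 dx = 1^2 · π + 3^2 · π = (1 + 9)π.
Divide by 2π: (1 + 9)/2 = 5.
By Parseval, this equals Σ |c_n|^2.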